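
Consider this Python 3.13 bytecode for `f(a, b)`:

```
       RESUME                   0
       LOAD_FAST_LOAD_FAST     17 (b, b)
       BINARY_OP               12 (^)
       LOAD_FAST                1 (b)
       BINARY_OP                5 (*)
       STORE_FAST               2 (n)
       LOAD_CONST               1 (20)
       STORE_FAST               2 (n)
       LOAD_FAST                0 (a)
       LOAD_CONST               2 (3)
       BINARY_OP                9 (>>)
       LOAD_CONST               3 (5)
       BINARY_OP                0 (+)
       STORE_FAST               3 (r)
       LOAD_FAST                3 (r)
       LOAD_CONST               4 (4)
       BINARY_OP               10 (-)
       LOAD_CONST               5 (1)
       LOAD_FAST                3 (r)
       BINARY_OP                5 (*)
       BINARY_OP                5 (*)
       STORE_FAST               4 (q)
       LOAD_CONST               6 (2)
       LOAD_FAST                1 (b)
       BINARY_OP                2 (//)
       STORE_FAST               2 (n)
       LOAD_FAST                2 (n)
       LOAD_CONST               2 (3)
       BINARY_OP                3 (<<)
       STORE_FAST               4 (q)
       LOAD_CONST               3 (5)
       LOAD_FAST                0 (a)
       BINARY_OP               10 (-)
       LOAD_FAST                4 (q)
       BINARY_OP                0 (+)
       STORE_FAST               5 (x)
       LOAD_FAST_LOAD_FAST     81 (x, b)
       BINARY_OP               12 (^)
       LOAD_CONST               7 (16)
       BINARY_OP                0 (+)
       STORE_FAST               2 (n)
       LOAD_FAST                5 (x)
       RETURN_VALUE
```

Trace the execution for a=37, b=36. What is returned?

LOAD_FAST_LOAD_FAST b,b → push 36,36. Stack: [36, 36]
BINARY_OP ^ → 36 ^ 36 = 0. Stack: [0]
LOAD_FAST b → push 36. Stack: [0, 36]
BINARY_OP * → 0 * 36 = 0. Stack: [0]
STORE_FAST n → n=0. Stack: []
LOAD_CONST → push 20. Stack: [20]
STORE_FAST n → n=20. Stack: []
LOAD_FAST a → push 37. Stack: [37]
LOAD_CONST → push 3. Stack: [37, 3]
BINARY_OP >> → 37 >> 3 = 4. Stack: [4]
LOAD_CONST → push 5. Stack: [4, 5]
BINARY_OP + → 4 + 5 = 9. Stack: [9]
STORE_FAST r → r=9. Stack: []
LOAD_FAST r → push 9. Stack: [9]
LOAD_CONST → push 4. Stack: [9, 4]
BINARY_OP - → 9 - 4 = 5. Stack: [5]
LOAD_CONST → push 1. Stack: [5, 1]
LOAD_FAST r → push 9. Stack: [5, 1, 9]
BINARY_OP * → 1 * 9 = 9. Stack: [5, 9]
BINARY_OP * → 5 * 9 = 45. Stack: [45]
STORE_FAST q → q=45. Stack: []
LOAD_CONST → push 2. Stack: [2]
LOAD_FAST b → push 36. Stack: [2, 36]
BINARY_OP // → 2 // 36 = 0. Stack: [0]
STORE_FAST n → n=0. Stack: []
LOAD_FAST n → push 0. Stack: [0]
LOAD_CONST → push 3. Stack: [0, 3]
BINARY_OP << → 0 << 3 = 0. Stack: [0]
STORE_FAST q → q=0. Stack: []
LOAD_CONST → push 5. Stack: [5]
LOAD_FAST a → push 37. Stack: [5, 37]
BINARY_OP - → 5 - 37 = -32. Stack: [-32]
LOAD_FAST q → push 0. Stack: [-32, 0]
BINARY_OP + → -32 + 0 = -32. Stack: [-32]
STORE_FAST x → x=-32. Stack: []
LOAD_FAST_LOAD_FAST x,b → push -32,36. Stack: [-32, 36]
BINARY_OP ^ → -32 ^ 36 = -60. Stack: [-60]
LOAD_CONST → push 16. Stack: [-60, 16]
BINARY_OP + → -60 + 16 = -44. Stack: [-44]
STORE_FAST n → n=-44. Stack: []
LOAD_FAST x → push -32. Stack: [-32]
RETURN_VALUE → return -32.

-32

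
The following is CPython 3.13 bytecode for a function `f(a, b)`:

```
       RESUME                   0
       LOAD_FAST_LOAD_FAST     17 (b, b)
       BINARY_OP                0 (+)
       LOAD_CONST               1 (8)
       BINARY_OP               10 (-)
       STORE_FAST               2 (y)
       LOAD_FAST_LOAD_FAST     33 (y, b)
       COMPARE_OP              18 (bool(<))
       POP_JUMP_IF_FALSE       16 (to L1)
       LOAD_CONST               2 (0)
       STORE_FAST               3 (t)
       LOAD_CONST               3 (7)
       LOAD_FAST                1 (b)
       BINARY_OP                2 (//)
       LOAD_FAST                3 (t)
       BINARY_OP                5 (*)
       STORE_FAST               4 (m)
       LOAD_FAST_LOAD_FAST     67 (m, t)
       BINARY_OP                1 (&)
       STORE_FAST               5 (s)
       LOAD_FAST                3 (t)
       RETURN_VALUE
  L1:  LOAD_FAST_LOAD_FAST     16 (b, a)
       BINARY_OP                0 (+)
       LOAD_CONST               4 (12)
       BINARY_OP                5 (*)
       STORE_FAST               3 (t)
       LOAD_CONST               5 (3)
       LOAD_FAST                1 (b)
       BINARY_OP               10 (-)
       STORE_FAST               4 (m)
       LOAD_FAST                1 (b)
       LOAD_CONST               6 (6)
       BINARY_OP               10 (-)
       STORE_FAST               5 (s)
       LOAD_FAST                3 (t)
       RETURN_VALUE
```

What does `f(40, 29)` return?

828

LOAD_FAST_LOAD_FAST b,b → push 29,29. Stack: [29, 29]
BINARY_OP + → 29 + 29 = 58. Stack: [58]
LOAD_CONST → push 8. Stack: [58, 8]
BINARY_OP - → 58 - 8 = 50. Stack: [50]
STORE_FAST y → y=50. Stack: []
LOAD_FAST_LOAD_FAST y,b → push 50,29. Stack: [50, 29]
COMPARE_OP bool(<) → 50 vs 29 = False. Stack: [False]
POP_JUMP_IF_FALSE → pop False; jump. Stack: []
LOAD_FAST_LOAD_FAST b,a → push 29,40. Stack: [29, 40]
BINARY_OP + → 29 + 40 = 69. Stack: [69]
LOAD_CONST → push 12. Stack: [69, 12]
BINARY_OP * → 69 * 12 = 828. Stack: [828]
STORE_FAST t → t=828. Stack: []
LOAD_CONST → push 3. Stack: [3]
LOAD_FAST b → push 29. Stack: [3, 29]
BINARY_OP - → 3 - 29 = -26. Stack: [-26]
STORE_FAST m → m=-26. Stack: []
LOAD_FAST b → push 29. Stack: [29]
LOAD_CONST → push 6. Stack: [29, 6]
BINARY_OP - → 29 - 6 = 23. Stack: [23]
STORE_FAST s → s=23. Stack: []
LOAD_FAST t → push 828. Stack: [828]
RETURN_VALUE → return 828.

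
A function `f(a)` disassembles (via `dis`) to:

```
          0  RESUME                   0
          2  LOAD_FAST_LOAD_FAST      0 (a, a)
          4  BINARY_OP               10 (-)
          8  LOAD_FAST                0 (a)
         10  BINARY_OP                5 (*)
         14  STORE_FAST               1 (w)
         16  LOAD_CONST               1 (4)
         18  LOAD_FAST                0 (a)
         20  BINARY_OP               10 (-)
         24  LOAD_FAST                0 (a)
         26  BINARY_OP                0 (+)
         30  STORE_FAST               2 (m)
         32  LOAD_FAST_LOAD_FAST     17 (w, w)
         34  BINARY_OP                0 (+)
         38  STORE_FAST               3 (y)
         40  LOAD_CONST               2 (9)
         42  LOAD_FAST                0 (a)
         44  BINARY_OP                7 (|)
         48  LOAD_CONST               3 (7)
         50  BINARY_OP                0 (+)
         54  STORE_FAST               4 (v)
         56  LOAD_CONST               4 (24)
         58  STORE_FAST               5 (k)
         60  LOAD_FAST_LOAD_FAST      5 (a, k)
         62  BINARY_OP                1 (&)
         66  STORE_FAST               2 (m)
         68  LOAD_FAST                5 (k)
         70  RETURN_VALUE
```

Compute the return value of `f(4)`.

LOAD_FAST_LOAD_FAST a,a → push 4,4. Stack: [4, 4]
BINARY_OP - → 4 - 4 = 0. Stack: [0]
LOAD_FAST a → push 4. Stack: [0, 4]
BINARY_OP * → 0 * 4 = 0. Stack: [0]
STORE_FAST w → w=0. Stack: []
LOAD_CONST → push 4. Stack: [4]
LOAD_FAST a → push 4. Stack: [4, 4]
BINARY_OP - → 4 - 4 = 0. Stack: [0]
LOAD_FAST a → push 4. Stack: [0, 4]
BINARY_OP + → 0 + 4 = 4. Stack: [4]
STORE_FAST m → m=4. Stack: []
LOAD_FAST_LOAD_FAST w,w → push 0,0. Stack: [0, 0]
BINARY_OP + → 0 + 0 = 0. Stack: [0]
STORE_FAST y → y=0. Stack: []
LOAD_CONST → push 9. Stack: [9]
LOAD_FAST a → push 4. Stack: [9, 4]
BINARY_OP | → 9 | 4 = 13. Stack: [13]
LOAD_CONST → push 7. Stack: [13, 7]
BINARY_OP + → 13 + 7 = 20. Stack: [20]
STORE_FAST v → v=20. Stack: []
LOAD_CONST → push 24. Stack: [24]
STORE_FAST k → k=24. Stack: []
LOAD_FAST_LOAD_FAST a,k → push 4,24. Stack: [4, 24]
BINARY_OP & → 4 & 24 = 0. Stack: [0]
STORE_FAST m → m=0. Stack: []
LOAD_FAST k → push 24. Stack: [24]
RETURN_VALUE → return 24.

24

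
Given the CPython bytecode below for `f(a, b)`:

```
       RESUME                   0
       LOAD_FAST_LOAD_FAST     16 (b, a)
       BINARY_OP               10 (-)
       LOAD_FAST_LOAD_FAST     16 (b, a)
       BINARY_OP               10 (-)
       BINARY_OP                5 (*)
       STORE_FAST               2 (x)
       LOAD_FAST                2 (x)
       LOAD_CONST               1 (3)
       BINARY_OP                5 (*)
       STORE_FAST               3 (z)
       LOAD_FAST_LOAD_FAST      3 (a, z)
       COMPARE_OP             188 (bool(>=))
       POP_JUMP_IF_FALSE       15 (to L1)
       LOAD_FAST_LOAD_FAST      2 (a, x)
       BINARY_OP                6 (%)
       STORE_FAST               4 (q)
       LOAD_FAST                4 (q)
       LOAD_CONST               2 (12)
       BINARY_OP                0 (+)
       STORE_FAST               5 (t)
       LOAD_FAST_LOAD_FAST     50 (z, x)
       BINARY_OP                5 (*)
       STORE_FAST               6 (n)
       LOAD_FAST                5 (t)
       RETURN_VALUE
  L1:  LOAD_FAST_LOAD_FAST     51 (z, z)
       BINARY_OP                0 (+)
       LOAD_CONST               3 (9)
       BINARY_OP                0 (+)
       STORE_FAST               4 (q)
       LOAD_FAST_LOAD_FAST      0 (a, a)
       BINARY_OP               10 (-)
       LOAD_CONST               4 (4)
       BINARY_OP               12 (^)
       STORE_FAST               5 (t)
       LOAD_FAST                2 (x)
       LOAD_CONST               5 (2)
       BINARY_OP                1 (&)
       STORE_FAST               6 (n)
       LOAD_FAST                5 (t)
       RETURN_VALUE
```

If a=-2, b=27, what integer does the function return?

4

LOAD_FAST_LOAD_FAST b,a → push 27,-2. Stack: [27, -2]
BINARY_OP - → 27 - -2 = 29. Stack: [29]
LOAD_FAST_LOAD_FAST b,a → push 27,-2. Stack: [29, 27, -2]
BINARY_OP - → 27 - -2 = 29. Stack: [29, 29]
BINARY_OP * → 29 * 29 = 841. Stack: [841]
STORE_FAST x → x=841. Stack: []
LOAD_FAST x → push 841. Stack: [841]
LOAD_CONST → push 3. Stack: [841, 3]
BINARY_OP * → 841 * 3 = 2523. Stack: [2523]
STORE_FAST z → z=2523. Stack: []
LOAD_FAST_LOAD_FAST a,z → push -2,2523. Stack: [-2, 2523]
COMPARE_OP bool(>=) → -2 vs 2523 = False. Stack: [False]
POP_JUMP_IF_FALSE → pop False; jump. Stack: []
LOAD_FAST_LOAD_FAST z,z → push 2523,2523. Stack: [2523, 2523]
BINARY_OP + → 2523 + 2523 = 5046. Stack: [5046]
LOAD_CONST → push 9. Stack: [5046, 9]
BINARY_OP + → 5046 + 9 = 5055. Stack: [5055]
STORE_FAST q → q=5055. Stack: []
LOAD_FAST_LOAD_FAST a,a → push -2,-2. Stack: [-2, -2]
BINARY_OP - → -2 - -2 = 0. Stack: [0]
LOAD_CONST → push 4. Stack: [0, 4]
BINARY_OP ^ → 0 ^ 4 = 4. Stack: [4]
STORE_FAST t → t=4. Stack: []
LOAD_FAST x → push 841. Stack: [841]
LOAD_CONST → push 2. Stack: [841, 2]
BINARY_OP & → 841 & 2 = 0. Stack: [0]
STORE_FAST n → n=0. Stack: []
LOAD_FAST t → push 4. Stack: [4]
RETURN_VALUE → return 4.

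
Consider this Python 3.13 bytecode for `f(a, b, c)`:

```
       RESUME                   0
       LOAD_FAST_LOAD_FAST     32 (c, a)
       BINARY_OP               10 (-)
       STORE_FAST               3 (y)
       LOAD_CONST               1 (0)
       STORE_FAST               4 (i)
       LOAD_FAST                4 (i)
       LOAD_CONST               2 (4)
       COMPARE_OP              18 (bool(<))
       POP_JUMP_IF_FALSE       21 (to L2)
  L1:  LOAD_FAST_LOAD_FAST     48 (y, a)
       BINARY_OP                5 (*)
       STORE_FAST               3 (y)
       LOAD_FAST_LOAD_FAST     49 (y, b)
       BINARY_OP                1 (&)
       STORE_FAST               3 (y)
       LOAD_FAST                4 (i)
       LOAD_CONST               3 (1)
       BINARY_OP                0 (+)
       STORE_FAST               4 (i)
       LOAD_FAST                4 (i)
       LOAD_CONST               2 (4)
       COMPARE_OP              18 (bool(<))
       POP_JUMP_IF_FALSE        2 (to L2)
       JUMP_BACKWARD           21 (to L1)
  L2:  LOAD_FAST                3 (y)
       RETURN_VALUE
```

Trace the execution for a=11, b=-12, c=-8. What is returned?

-293884

LOAD_FAST_LOAD_FAST c,a → push -8,11
BINARY_OP - → -8 - 11 = -19
STORE_FAST y → y=-19
LOAD_CONST → push 0
STORE_FAST i → i=0
LOAD_FAST i → push 0
LOAD_CONST → push 4
COMPARE_OP bool(<) → 0 vs 4 = True
POP_JUMP_IF_FALSE → pop True; no jump
LOAD_FAST_LOAD_FAST y,a → push -19,11
BINARY_OP * → -19 * 11 = -209
STORE_FAST y → y=-209
LOAD_FAST_LOAD_FAST y,b → push -209,-12
BINARY_OP & → -209 & -12 = -220
STORE_FAST y → y=-220
LOAD_FAST i → push 0
LOAD_CONST → push 1
BINARY_OP + → 0 + 1 = 1
STORE_FAST i → i=1
LOAD_FAST i → push 1
LOAD_CONST → push 4
COMPARE_OP bool(<) → 1 vs 4 = True
POP_JUMP_IF_FALSE → pop True; no jump
LOAD_FAST_LOAD_FAST y,a → push -220,11
BINARY_OP * → -220 * 11 = -2420
STORE_FAST y → y=-2420
LOAD_FAST_LOAD_FAST y,b → push -2420,-12
BINARY_OP & → -2420 & -12 = -2428
STORE_FAST y → y=-2428
LOAD_FAST i → push 1
LOAD_CONST → push 1
BINARY_OP + → 1 + 1 = 2
STORE_FAST i → i=2
LOAD_FAST i → push 2
LOAD_CONST → push 4
COMPARE_OP bool(<) → 2 vs 4 = True
POP_JUMP_IF_FALSE → pop True; no jump
LOAD_FAST_LOAD_FAST y,a → push -2428,11
BINARY_OP * → -2428 * 11 = -26708
STORE_FAST y → y=-26708
LOAD_FAST_LOAD_FAST y,b → push -26708,-12
BINARY_OP & → -26708 & -12 = -26716
STORE_FAST y → y=-26716
LOAD_FAST i → push 2
LOAD_CONST → push 1
BINARY_OP + → 2 + 1 = 3
STORE_FAST i → i=3
LOAD_FAST i → push 3
LOAD_CONST → push 4
COMPARE_OP bool(<) → 3 vs 4 = True
POP_JUMP_IF_FALSE → pop True; no jump
LOAD_FAST_LOAD_FAST y,a → push -26716,11
BINARY_OP * → -26716 * 11 = -293876
STORE_FAST y → y=-293876
LOAD_FAST_LOAD_FAST y,b → push -293876,-12
BINARY_OP & → -293876 & -12 = -293884
STORE_FAST y → y=-293884
LOAD_FAST i → push 3
LOAD_CONST → push 1
BINARY_OP + → 3 + 1 = 4
STORE_FAST i → i=4
LOAD_FAST i → push 4
LOAD_CONST → push 4
COMPARE_OP bool(<) → 4 vs 4 = False
POP_JUMP_IF_FALSE → pop False; jump
LOAD_FAST y → push -293884
RETURN_VALUE → return -293884.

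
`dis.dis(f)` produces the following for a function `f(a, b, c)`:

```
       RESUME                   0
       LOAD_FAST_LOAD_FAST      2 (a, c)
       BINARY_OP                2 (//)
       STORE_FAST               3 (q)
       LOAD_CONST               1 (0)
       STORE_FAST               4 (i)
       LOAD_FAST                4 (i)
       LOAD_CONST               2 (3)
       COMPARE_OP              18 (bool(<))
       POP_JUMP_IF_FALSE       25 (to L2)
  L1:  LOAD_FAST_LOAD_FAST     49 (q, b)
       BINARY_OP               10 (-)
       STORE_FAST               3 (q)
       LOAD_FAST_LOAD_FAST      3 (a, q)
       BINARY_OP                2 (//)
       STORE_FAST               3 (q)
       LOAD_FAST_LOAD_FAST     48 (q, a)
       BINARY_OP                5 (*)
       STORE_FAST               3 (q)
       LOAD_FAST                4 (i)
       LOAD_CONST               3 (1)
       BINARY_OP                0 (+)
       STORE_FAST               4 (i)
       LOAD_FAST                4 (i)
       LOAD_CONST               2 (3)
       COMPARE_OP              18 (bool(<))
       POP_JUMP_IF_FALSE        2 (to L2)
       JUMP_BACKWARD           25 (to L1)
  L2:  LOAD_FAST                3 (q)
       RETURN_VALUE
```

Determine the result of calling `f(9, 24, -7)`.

-9

LOAD_FAST_LOAD_FAST a,c → push 9,-7. Stack: [9, -7]
BINARY_OP // → 9 // -7 = -2. Stack: [-2]
STORE_FAST q → q=-2. Stack: []
LOAD_CONST → push 0. Stack: [0]
STORE_FAST i → i=0. Stack: []
LOAD_FAST i → push 0. Stack: [0]
LOAD_CONST → push 3. Stack: [0, 3]
COMPARE_OP bool(<) → 0 vs 3 = True. Stack: [True]
POP_JUMP_IF_FALSE → pop True; no jump. Stack: []
LOAD_FAST_LOAD_FAST q,b → push -2,24. Stack: [-2, 24]
BINARY_OP - → -2 - 24 = -26. Stack: [-26]
STORE_FAST q → q=-26. Stack: []
LOAD_FAST_LOAD_FAST a,q → push 9,-26. Stack: [9, -26]
BINARY_OP // → 9 // -26 = -1. Stack: [-1]
STORE_FAST q → q=-1. Stack: []
LOAD_FAST_LOAD_FAST q,a → push -1,9. Stack: [-1, 9]
BINARY_OP * → -1 * 9 = -9. Stack: [-9]
STORE_FAST q → q=-9. Stack: []
LOAD_FAST i → push 0. Stack: [0]
LOAD_CONST → push 1. Stack: [0, 1]
BINARY_OP + → 0 + 1 = 1. Stack: [1]
STORE_FAST i → i=1. Stack: []
LOAD_FAST i → push 1. Stack: [1]
LOAD_CONST → push 3. Stack: [1, 3]
COMPARE_OP bool(<) → 1 vs 3 = True. Stack: [True]
POP_JUMP_IF_FALSE → pop True; no jump. Stack: []
LOAD_FAST_LOAD_FAST q,b → push -9,24. Stack: [-9, 24]
BINARY_OP - → -9 - 24 = -33. Stack: [-33]
STORE_FAST q → q=-33. Stack: []
LOAD_FAST_LOAD_FAST a,q → push 9,-33. Stack: [9, -33]
BINARY_OP // → 9 // -33 = -1. Stack: [-1]
STORE_FAST q → q=-1. Stack: []
LOAD_FAST_LOAD_FAST q,a → push -1,9. Stack: [-1, 9]
BINARY_OP * → -1 * 9 = -9. Stack: [-9]
STORE_FAST q → q=-9. Stack: []
LOAD_FAST i → push 1. Stack: [1]
LOAD_CONST → push 1. Stack: [1, 1]
BINARY_OP + → 1 + 1 = 2. Stack: [2]
STORE_FAST i → i=2. Stack: []
LOAD_FAST i → push 2. Stack: [2]
LOAD_CONST → push 3. Stack: [2, 3]
COMPARE_OP bool(<) → 2 vs 3 = True. Stack: [True]
POP_JUMP_IF_FALSE → pop True; no jump. Stack: []
LOAD_FAST_LOAD_FAST q,b → push -9,24. Stack: [-9, 24]
BINARY_OP - → -9 - 24 = -33. Stack: [-33]
STORE_FAST q → q=-33. Stack: []
LOAD_FAST_LOAD_FAST a,q → push 9,-33. Stack: [9, -33]
BINARY_OP // → 9 // -33 = -1. Stack: [-1]
STORE_FAST q → q=-1. Stack: []
LOAD_FAST_LOAD_FAST q,a → push -1,9. Stack: [-1, 9]
BINARY_OP * → -1 * 9 = -9. Stack: [-9]
STORE_FAST q → q=-9. Stack: []
LOAD_FAST i → push 2. Stack: [2]
LOAD_CONST → push 1. Stack: [2, 1]
BINARY_OP + → 2 + 1 = 3. Stack: [3]
STORE_FAST i → i=3. Stack: []
LOAD_FAST i → push 3. Stack: [3]
LOAD_CONST → push 3. Stack: [3, 3]
COMPARE_OP bool(<) → 3 vs 3 = False. Stack: [False]
POP_JUMP_IF_FALSE → pop False; jump. Stack: []
LOAD_FAST q → push -9. Stack: [-9]
RETURN_VALUE → return -9.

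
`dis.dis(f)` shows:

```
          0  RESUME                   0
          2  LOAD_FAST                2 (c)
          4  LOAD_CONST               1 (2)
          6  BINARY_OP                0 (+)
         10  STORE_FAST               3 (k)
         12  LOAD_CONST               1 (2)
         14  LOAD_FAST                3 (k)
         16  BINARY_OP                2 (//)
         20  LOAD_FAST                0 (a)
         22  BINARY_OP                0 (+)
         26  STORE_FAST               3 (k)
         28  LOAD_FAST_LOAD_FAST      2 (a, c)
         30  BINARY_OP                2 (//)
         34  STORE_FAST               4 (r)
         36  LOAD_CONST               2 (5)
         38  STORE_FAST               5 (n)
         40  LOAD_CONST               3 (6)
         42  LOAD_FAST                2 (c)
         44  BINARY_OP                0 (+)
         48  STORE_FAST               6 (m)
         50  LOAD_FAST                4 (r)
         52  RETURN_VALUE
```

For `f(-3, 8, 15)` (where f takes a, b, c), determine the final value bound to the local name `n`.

LOAD_FAST c → push 15. Stack: [15]
LOAD_CONST → push 2. Stack: [15, 2]
BINARY_OP + → 15 + 2 = 17. Stack: [17]
STORE_FAST k → k=17. Stack: []
LOAD_CONST → push 2. Stack: [2]
LOAD_FAST k → push 17. Stack: [2, 17]
BINARY_OP // → 2 // 17 = 0. Stack: [0]
LOAD_FAST a → push -3. Stack: [0, -3]
BINARY_OP + → 0 + -3 = -3. Stack: [-3]
STORE_FAST k → k=-3. Stack: []
LOAD_FAST_LOAD_FAST a,c → push -3,15. Stack: [-3, 15]
BINARY_OP // → -3 // 15 = -1. Stack: [-1]
STORE_FAST r → r=-1. Stack: []
LOAD_CONST → push 5. Stack: [5]
STORE_FAST n → n=5. Stack: []
LOAD_CONST → push 6. Stack: [6]
LOAD_FAST c → push 15. Stack: [6, 15]
BINARY_OP + → 6 + 15 = 21. Stack: [21]
STORE_FAST m → m=21. Stack: []
LOAD_FAST r → push -1. Stack: [-1]
RETURN_VALUE → return -1.

5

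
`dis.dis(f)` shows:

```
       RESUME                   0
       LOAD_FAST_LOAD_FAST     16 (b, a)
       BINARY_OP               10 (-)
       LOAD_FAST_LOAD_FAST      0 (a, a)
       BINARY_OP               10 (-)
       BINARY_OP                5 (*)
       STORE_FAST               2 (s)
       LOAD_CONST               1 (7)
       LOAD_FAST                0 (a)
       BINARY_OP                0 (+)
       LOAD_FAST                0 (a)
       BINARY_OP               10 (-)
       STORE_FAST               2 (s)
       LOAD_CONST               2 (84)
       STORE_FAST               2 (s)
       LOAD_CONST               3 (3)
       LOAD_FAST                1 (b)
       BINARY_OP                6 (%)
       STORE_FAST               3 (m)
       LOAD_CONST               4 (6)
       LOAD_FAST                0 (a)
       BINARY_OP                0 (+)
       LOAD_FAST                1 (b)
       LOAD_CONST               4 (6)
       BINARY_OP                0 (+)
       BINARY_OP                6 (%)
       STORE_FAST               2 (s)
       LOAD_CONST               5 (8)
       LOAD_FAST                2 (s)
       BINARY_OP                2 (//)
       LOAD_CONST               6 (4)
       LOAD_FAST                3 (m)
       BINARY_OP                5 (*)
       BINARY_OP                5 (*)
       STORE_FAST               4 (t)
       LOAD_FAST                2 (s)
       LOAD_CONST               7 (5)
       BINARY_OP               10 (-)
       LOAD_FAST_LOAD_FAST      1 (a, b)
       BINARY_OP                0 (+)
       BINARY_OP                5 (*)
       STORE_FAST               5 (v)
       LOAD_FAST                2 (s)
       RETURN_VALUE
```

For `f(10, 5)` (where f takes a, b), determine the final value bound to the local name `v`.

LOAD_FAST_LOAD_FAST b,a → push 5,10. Stack: [5, 10]
BINARY_OP - → 5 - 10 = -5. Stack: [-5]
LOAD_FAST_LOAD_FAST a,a → push 10,10. Stack: [-5, 10, 10]
BINARY_OP - → 10 - 10 = 0. Stack: [-5, 0]
BINARY_OP * → -5 * 0 = 0. Stack: [0]
STORE_FAST s → s=0. Stack: []
LOAD_CONST → push 7. Stack: [7]
LOAD_FAST a → push 10. Stack: [7, 10]
BINARY_OP + → 7 + 10 = 17. Stack: [17]
LOAD_FAST a → push 10. Stack: [17, 10]
BINARY_OP - → 17 - 10 = 7. Stack: [7]
STORE_FAST s → s=7. Stack: []
LOAD_CONST → push 84. Stack: [84]
STORE_FAST s → s=84. Stack: []
LOAD_CONST → push 3. Stack: [3]
LOAD_FAST b → push 5. Stack: [3, 5]
BINARY_OP % → 3 % 5 = 3. Stack: [3]
STORE_FAST m → m=3. Stack: []
LOAD_CONST → push 6. Stack: [6]
LOAD_FAST a → push 10. Stack: [6, 10]
BINARY_OP + → 6 + 10 = 16. Stack: [16]
LOAD_FAST b → push 5. Stack: [16, 5]
LOAD_CONST → push 6. Stack: [16, 5, 6]
BINARY_OP + → 5 + 6 = 11. Stack: [16, 11]
BINARY_OP % → 16 % 11 = 5. Stack: [5]
STORE_FAST s → s=5. Stack: []
LOAD_CONST → push 8. Stack: [8]
LOAD_FAST s → push 5. Stack: [8, 5]
BINARY_OP // → 8 // 5 = 1. Stack: [1]
LOAD_CONST → push 4. Stack: [1, 4]
LOAD_FAST m → push 3. Stack: [1, 4, 3]
BINARY_OP * → 4 * 3 = 12. Stack: [1, 12]
BINARY_OP * → 1 * 12 = 12. Stack: [12]
STORE_FAST t → t=12. Stack: []
LOAD_FAST s → push 5. Stack: [5]
LOAD_CONST → push 5. Stack: [5, 5]
BINARY_OP - → 5 - 5 = 0. Stack: [0]
LOAD_FAST_LOAD_FAST a,b → push 10,5. Stack: [0, 10, 5]
BINARY_OP + → 10 + 5 = 15. Stack: [0, 15]
BINARY_OP * → 0 * 15 = 0. Stack: [0]
STORE_FAST v → v=0. Stack: []
LOAD_FAST s → push 5. Stack: [5]
RETURN_VALUE → return 5.

0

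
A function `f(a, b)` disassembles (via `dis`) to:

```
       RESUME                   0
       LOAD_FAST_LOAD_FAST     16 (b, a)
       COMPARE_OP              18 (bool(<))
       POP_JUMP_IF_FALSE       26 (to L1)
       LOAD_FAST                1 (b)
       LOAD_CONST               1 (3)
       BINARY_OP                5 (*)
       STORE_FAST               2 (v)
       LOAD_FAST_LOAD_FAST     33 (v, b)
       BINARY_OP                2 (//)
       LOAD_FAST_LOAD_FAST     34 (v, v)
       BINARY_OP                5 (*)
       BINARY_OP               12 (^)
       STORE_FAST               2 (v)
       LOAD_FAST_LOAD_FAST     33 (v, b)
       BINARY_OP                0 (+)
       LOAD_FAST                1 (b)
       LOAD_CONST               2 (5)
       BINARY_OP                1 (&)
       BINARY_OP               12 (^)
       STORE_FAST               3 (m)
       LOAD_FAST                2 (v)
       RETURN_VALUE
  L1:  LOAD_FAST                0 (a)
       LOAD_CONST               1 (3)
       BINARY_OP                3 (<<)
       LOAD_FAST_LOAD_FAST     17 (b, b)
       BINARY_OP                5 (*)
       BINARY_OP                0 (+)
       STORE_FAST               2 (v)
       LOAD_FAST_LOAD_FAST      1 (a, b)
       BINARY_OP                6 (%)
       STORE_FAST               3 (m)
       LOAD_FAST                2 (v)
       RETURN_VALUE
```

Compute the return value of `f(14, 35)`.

1337

LOAD_FAST_LOAD_FAST b,a → push 35,14. Stack: [35, 14]
COMPARE_OP bool(<) → 35 vs 14 = False. Stack: [False]
POP_JUMP_IF_FALSE → pop False; jump. Stack: []
LOAD_FAST a → push 14. Stack: [14]
LOAD_CONST → push 3. Stack: [14, 3]
BINARY_OP << → 14 << 3 = 112. Stack: [112]
LOAD_FAST_LOAD_FAST b,b → push 35,35. Stack: [112, 35, 35]
BINARY_OP * → 35 * 35 = 1225. Stack: [112, 1225]
BINARY_OP + → 112 + 1225 = 1337. Stack: [1337]
STORE_FAST v → v=1337. Stack: []
LOAD_FAST_LOAD_FAST a,b → push 14,35. Stack: [14, 35]
BINARY_OP % → 14 % 35 = 14. Stack: [14]
STORE_FAST m → m=14. Stack: []
LOAD_FAST v → push 1337. Stack: [1337]
RETURN_VALUE → return 1337.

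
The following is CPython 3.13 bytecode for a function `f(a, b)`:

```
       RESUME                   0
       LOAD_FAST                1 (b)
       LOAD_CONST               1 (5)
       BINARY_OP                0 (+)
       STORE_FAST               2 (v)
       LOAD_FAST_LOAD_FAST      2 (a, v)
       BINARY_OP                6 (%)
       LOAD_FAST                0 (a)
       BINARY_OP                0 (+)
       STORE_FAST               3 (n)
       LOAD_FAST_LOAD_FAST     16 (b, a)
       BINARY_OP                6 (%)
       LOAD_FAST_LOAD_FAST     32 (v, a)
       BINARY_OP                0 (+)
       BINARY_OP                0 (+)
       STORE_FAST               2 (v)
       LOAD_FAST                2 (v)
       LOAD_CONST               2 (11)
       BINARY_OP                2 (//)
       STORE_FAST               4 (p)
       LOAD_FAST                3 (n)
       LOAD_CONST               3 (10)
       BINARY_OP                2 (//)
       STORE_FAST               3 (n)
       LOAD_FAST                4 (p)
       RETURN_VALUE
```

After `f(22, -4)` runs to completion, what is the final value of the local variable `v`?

41

LOAD_FAST b → push -4. Stack: [-4]
LOAD_CONST → push 5. Stack: [-4, 5]
BINARY_OP + → -4 + 5 = 1. Stack: [1]
STORE_FAST v → v=1. Stack: []
LOAD_FAST_LOAD_FAST a,v → push 22,1. Stack: [22, 1]
BINARY_OP % → 22 % 1 = 0. Stack: [0]
LOAD_FAST a → push 22. Stack: [0, 22]
BINARY_OP + → 0 + 22 = 22. Stack: [22]
STORE_FAST n → n=22. Stack: []
LOAD_FAST_LOAD_FAST b,a → push -4,22. Stack: [-4, 22]
BINARY_OP % → -4 % 22 = 18. Stack: [18]
LOAD_FAST_LOAD_FAST v,a → push 1,22. Stack: [18, 1, 22]
BINARY_OP + → 1 + 22 = 23. Stack: [18, 23]
BINARY_OP + → 18 + 23 = 41. Stack: [41]
STORE_FAST v → v=41. Stack: []
LOAD_FAST v → push 41. Stack: [41]
LOAD_CONST → push 11. Stack: [41, 11]
BINARY_OP // → 41 // 11 = 3. Stack: [3]
STORE_FAST p → p=3. Stack: []
LOAD_FAST n → push 22. Stack: [22]
LOAD_CONST → push 10. Stack: [22, 10]
BINARY_OP // → 22 // 10 = 2. Stack: [2]
STORE_FAST n → n=2. Stack: []
LOAD_FAST p → push 3. Stack: [3]
RETURN_VALUE → return 3.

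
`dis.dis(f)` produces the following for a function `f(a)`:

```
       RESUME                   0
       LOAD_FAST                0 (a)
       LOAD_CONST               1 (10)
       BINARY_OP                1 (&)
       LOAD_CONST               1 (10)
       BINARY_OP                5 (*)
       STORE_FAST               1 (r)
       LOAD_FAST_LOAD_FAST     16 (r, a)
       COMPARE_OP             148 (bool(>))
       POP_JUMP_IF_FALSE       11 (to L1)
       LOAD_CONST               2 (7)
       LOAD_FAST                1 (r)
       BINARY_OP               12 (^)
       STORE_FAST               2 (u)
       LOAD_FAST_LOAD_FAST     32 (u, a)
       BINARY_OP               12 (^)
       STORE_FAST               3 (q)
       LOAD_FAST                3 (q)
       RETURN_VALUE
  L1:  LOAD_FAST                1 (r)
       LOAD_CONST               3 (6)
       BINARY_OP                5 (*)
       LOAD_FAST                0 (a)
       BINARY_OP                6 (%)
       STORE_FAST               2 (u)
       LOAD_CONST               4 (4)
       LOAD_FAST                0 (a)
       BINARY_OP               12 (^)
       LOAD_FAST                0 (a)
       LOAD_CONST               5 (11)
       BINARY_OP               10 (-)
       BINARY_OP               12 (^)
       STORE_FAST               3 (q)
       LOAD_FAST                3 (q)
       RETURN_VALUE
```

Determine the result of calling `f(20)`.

LOAD_FAST a → push 20. Stack: [20]
LOAD_CONST → push 10. Stack: [20, 10]
BINARY_OP & → 20 & 10 = 0. Stack: [0]
LOAD_CONST → push 10. Stack: [0, 10]
BINARY_OP * → 0 * 10 = 0. Stack: [0]
STORE_FAST r → r=0. Stack: []
LOAD_FAST_LOAD_FAST r,a → push 0,20. Stack: [0, 20]
COMPARE_OP bool(>) → 0 vs 20 = False. Stack: [False]
POP_JUMP_IF_FALSE → pop False; jump. Stack: []
LOAD_FAST r → push 0. Stack: [0]
LOAD_CONST → push 6. Stack: [0, 6]
BINARY_OP * → 0 * 6 = 0. Stack: [0]
LOAD_FAST a → push 20. Stack: [0, 20]
BINARY_OP % → 0 % 20 = 0. Stack: [0]
STORE_FAST u → u=0. Stack: []
LOAD_CONST → push 4. Stack: [4]
LOAD_FAST a → push 20. Stack: [4, 20]
BINARY_OP ^ → 4 ^ 20 = 16. Stack: [16]
LOAD_FAST a → push 20. Stack: [16, 20]
LOAD_CONST → push 11. Stack: [16, 20, 11]
BINARY_OP - → 20 - 11 = 9. Stack: [16, 9]
BINARY_OP ^ → 16 ^ 9 = 25. Stack: [25]
STORE_FAST q → q=25. Stack: []
LOAD_FAST q → push 25. Stack: [25]
RETURN_VALUE → return 25.

25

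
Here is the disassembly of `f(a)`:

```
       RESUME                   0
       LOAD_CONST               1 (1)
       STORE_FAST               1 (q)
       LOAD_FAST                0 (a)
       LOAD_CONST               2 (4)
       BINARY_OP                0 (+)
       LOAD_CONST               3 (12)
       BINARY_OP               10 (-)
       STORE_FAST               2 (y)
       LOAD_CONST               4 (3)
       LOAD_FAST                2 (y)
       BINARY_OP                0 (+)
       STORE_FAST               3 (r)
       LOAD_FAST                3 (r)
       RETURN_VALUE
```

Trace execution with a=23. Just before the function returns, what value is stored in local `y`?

15

LOAD_CONST → push 1. Stack: [1]
STORE_FAST q → q=1. Stack: []
LOAD_FAST a → push 23. Stack: [23]
LOAD_CONST → push 4. Stack: [23, 4]
BINARY_OP + → 23 + 4 = 27. Stack: [27]
LOAD_CONST → push 12. Stack: [27, 12]
BINARY_OP - → 27 - 12 = 15. Stack: [15]
STORE_FAST y → y=15. Stack: []
LOAD_CONST → push 3. Stack: [3]
LOAD_FAST y → push 15. Stack: [3, 15]
BINARY_OP + → 3 + 15 = 18. Stack: [18]
STORE_FAST r → r=18. Stack: []
LOAD_FAST r → push 18. Stack: [18]
RETURN_VALUE → return 18.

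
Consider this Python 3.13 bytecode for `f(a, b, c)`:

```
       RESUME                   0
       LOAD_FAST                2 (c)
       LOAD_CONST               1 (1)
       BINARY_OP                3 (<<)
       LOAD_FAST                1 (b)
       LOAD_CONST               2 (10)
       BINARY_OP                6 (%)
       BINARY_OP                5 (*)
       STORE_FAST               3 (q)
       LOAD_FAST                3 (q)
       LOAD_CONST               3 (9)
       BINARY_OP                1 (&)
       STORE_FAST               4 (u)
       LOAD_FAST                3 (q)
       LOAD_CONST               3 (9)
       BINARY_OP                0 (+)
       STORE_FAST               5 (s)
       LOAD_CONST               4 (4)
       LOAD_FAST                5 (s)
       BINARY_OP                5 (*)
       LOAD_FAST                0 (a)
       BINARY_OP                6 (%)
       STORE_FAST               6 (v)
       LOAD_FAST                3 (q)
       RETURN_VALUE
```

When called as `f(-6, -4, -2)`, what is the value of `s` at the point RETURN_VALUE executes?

-15

LOAD_FAST c → push -2. Stack: [-2]
LOAD_CONST → push 1. Stack: [-2, 1]
BINARY_OP << → -2 << 1 = -4. Stack: [-4]
LOAD_FAST b → push -4. Stack: [-4, -4]
LOAD_CONST → push 10. Stack: [-4, -4, 10]
BINARY_OP % → -4 % 10 = 6. Stack: [-4, 6]
BINARY_OP * → -4 * 6 = -24. Stack: [-24]
STORE_FAST q → q=-24. Stack: []
LOAD_FAST q → push -24. Stack: [-24]
LOAD_CONST → push 9. Stack: [-24, 9]
BINARY_OP & → -24 & 9 = 8. Stack: [8]
STORE_FAST u → u=8. Stack: []
LOAD_FAST q → push -24. Stack: [-24]
LOAD_CONST → push 9. Stack: [-24, 9]
BINARY_OP + → -24 + 9 = -15. Stack: [-15]
STORE_FAST s → s=-15. Stack: []
LOAD_CONST → push 4. Stack: [4]
LOAD_FAST s → push -15. Stack: [4, -15]
BINARY_OP * → 4 * -15 = -60. Stack: [-60]
LOAD_FAST a → push -6. Stack: [-60, -6]
BINARY_OP % → -60 % -6 = 0. Stack: [0]
STORE_FAST v → v=0. Stack: []
LOAD_FAST q → push -24. Stack: [-24]
RETURN_VALUE → return -24.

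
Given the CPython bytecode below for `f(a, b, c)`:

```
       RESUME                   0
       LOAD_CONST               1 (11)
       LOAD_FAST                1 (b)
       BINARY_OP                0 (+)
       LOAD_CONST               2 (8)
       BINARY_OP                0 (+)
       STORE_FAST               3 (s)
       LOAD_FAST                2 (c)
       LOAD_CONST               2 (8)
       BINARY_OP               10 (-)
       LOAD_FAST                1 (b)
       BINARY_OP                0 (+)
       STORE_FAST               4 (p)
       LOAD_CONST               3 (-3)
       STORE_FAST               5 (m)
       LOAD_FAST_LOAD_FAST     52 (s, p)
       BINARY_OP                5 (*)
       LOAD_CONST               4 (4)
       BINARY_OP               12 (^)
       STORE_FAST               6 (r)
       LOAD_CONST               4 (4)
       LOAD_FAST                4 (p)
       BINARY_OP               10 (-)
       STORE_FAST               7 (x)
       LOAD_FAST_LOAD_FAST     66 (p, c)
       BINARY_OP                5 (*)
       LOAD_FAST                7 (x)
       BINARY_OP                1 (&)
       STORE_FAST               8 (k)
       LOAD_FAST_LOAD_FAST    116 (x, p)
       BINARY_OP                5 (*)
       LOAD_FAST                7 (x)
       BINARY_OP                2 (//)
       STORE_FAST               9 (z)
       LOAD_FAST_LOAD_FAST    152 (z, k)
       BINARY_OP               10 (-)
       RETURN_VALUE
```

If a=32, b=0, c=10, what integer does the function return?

2

LOAD_CONST → push 11. Stack: [11]
LOAD_FAST b → push 0. Stack: [11, 0]
BINARY_OP + → 11 + 0 = 11. Stack: [11]
LOAD_CONST → push 8. Stack: [11, 8]
BINARY_OP + → 11 + 8 = 19. Stack: [19]
STORE_FAST s → s=19. Stack: []
LOAD_FAST c → push 10. Stack: [10]
LOAD_CONST → push 8. Stack: [10, 8]
BINARY_OP - → 10 - 8 = 2. Stack: [2]
LOAD_FAST b → push 0. Stack: [2, 0]
BINARY_OP + → 2 + 0 = 2. Stack: [2]
STORE_FAST p → p=2. Stack: []
LOAD_CONST → push -3. Stack: [-3]
STORE_FAST m → m=-3. Stack: []
LOAD_FAST_LOAD_FAST s,p → push 19,2. Stack: [19, 2]
BINARY_OP * → 19 * 2 = 38. Stack: [38]
LOAD_CONST → push 4. Stack: [38, 4]
BINARY_OP ^ → 38 ^ 4 = 34. Stack: [34]
STORE_FAST r → r=34. Stack: []
LOAD_CONST → push 4. Stack: [4]
LOAD_FAST p → push 2. Stack: [4, 2]
BINARY_OP - → 4 - 2 = 2. Stack: [2]
STORE_FAST x → x=2. Stack: []
LOAD_FAST_LOAD_FAST p,c → push 2,10. Stack: [2, 10]
BINARY_OP * → 2 * 10 = 20. Stack: [20]
LOAD_FAST x → push 2. Stack: [20, 2]
BINARY_OP & → 20 & 2 = 0. Stack: [0]
STORE_FAST k → k=0. Stack: []
LOAD_FAST_LOAD_FAST x,p → push 2,2. Stack: [2, 2]
BINARY_OP * → 2 * 2 = 4. Stack: [4]
LOAD_FAST x → push 2. Stack: [4, 2]
BINARY_OP // → 4 // 2 = 2. Stack: [2]
STORE_FAST z → z=2. Stack: []
LOAD_FAST_LOAD_FAST z,k → push 2,0. Stack: [2, 0]
BINARY_OP - → 2 - 0 = 2. Stack: [2]
RETURN_VALUE → return 2.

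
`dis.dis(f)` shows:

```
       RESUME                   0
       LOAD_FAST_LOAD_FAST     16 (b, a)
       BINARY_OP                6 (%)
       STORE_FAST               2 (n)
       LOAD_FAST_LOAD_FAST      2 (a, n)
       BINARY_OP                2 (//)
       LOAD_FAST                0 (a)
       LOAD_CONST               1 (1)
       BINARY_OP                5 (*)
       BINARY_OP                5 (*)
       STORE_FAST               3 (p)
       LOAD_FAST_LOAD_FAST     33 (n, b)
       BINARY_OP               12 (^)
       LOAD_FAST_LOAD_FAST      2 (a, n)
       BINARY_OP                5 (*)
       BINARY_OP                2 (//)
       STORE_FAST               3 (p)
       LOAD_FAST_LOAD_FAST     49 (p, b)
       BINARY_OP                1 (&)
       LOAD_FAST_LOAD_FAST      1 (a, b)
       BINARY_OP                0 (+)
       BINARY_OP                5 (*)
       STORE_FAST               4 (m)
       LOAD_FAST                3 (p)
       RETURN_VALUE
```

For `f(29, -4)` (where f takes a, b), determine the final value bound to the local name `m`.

-100

LOAD_FAST_LOAD_FAST b,a → push -4,29. Stack: [-4, 29]
BINARY_OP % → -4 % 29 = 25. Stack: [25]
STORE_FAST n → n=25. Stack: []
LOAD_FAST_LOAD_FAST a,n → push 29,25. Stack: [29, 25]
BINARY_OP // → 29 // 25 = 1. Stack: [1]
LOAD_FAST a → push 29. Stack: [1, 29]
LOAD_CONST → push 1. Stack: [1, 29, 1]
BINARY_OP * → 29 * 1 = 29. Stack: [1, 29]
BINARY_OP * → 1 * 29 = 29. Stack: [29]
STORE_FAST p → p=29. Stack: []
LOAD_FAST_LOAD_FAST n,b → push 25,-4. Stack: [25, -4]
BINARY_OP ^ → 25 ^ -4 = -27. Stack: [-27]
LOAD_FAST_LOAD_FAST a,n → push 29,25. Stack: [-27, 29, 25]
BINARY_OP * → 29 * 25 = 725. Stack: [-27, 725]
BINARY_OP // → -27 // 725 = -1. Stack: [-1]
STORE_FAST p → p=-1. Stack: []
LOAD_FAST_LOAD_FAST p,b → push -1,-4. Stack: [-1, -4]
BINARY_OP & → -1 & -4 = -4. Stack: [-4]
LOAD_FAST_LOAD_FAST a,b → push 29,-4. Stack: [-4, 29, -4]
BINARY_OP + → 29 + -4 = 25. Stack: [-4, 25]
BINARY_OP * → -4 * 25 = -100. Stack: [-100]
STORE_FAST m → m=-100. Stack: []
LOAD_FAST p → push -1. Stack: [-1]
RETURN_VALUE → return -1.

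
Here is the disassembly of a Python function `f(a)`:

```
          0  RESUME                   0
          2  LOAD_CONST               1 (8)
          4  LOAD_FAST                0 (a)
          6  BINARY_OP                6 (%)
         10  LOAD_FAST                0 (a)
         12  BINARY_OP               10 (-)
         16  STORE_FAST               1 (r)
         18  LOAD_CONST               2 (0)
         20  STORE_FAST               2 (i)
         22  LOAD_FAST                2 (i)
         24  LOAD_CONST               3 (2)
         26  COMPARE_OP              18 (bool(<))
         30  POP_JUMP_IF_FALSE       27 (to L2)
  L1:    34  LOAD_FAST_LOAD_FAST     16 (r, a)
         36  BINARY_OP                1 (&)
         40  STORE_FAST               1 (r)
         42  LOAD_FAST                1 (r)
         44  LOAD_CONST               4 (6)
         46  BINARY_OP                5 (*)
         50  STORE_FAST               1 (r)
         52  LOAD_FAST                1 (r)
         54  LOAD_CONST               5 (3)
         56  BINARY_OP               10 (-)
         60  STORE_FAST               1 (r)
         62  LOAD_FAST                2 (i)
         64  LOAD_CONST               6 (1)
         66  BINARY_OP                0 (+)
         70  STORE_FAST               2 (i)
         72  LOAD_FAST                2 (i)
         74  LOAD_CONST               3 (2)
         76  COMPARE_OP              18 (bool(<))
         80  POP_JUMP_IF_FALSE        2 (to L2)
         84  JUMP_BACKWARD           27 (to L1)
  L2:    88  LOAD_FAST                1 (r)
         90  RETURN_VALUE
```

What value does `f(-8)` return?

LOAD_CONST → push 8. Stack: [8]
LOAD_FAST a → push -8. Stack: [8, -8]
BINARY_OP % → 8 % -8 = 0. Stack: [0]
LOAD_FAST a → push -8. Stack: [0, -8]
BINARY_OP - → 0 - -8 = 8. Stack: [8]
STORE_FAST r → r=8. Stack: []
LOAD_CONST → push 0. Stack: [0]
STORE_FAST i → i=0. Stack: []
LOAD_FAST i → push 0. Stack: [0]
LOAD_CONST → push 2. Stack: [0, 2]
COMPARE_OP bool(<) → 0 vs 2 = True. Stack: [True]
POP_JUMP_IF_FALSE → pop True; no jump. Stack: []
LOAD_FAST_LOAD_FAST r,a → push 8,-8. Stack: [8, -8]
BINARY_OP & → 8 & -8 = 8. Stack: [8]
STORE_FAST r → r=8. Stack: []
LOAD_FAST r → push 8. Stack: [8]
LOAD_CONST → push 6. Stack: [8, 6]
BINARY_OP * → 8 * 6 = 48. Stack: [48]
STORE_FAST r → r=48. Stack: []
LOAD_FAST r → push 48. Stack: [48]
LOAD_CONST → push 3. Stack: [48, 3]
BINARY_OP - → 48 - 3 = 45. Stack: [45]
STORE_FAST r → r=45. Stack: []
LOAD_FAST i → push 0. Stack: [0]
LOAD_CONST → push 1. Stack: [0, 1]
BINARY_OP + → 0 + 1 = 1. Stack: [1]
STORE_FAST i → i=1. Stack: []
LOAD_FAST i → push 1. Stack: [1]
LOAD_CONST → push 2. Stack: [1, 2]
COMPARE_OP bool(<) → 1 vs 2 = True. Stack: [True]
POP_JUMP_IF_FALSE → pop True; no jump. Stack: []
LOAD_FAST_LOAD_FAST r,a → push 45,-8. Stack: [45, -8]
BINARY_OP & → 45 & -8 = 40. Stack: [40]
STORE_FAST r → r=40. Stack: []
LOAD_FAST r → push 40. Stack: [40]
LOAD_CONST → push 6. Stack: [40, 6]
BINARY_OP * → 40 * 6 = 240. Stack: [240]
STORE_FAST r → r=240. Stack: []
LOAD_FAST r → push 240. Stack: [240]
LOAD_CONST → push 3. Stack: [240, 3]
BINARY_OP - → 240 - 3 = 237. Stack: [237]
STORE_FAST r → r=237. Stack: []
LOAD_FAST i → push 1. Stack: [1]
LOAD_CONST → push 1. Stack: [1, 1]
BINARY_OP + → 1 + 1 = 2. Stack: [2]
STORE_FAST i → i=2. Stack: []
LOAD_FAST i → push 2. Stack: [2]
LOAD_CONST → push 2. Stack: [2, 2]
COMPARE_OP bool(<) → 2 vs 2 = False. Stack: [False]
POP_JUMP_IF_FALSE → pop False; jump. Stack: []
LOAD_FAST r → push 237. Stack: [237]
RETURN_VALUE → return 237.

237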